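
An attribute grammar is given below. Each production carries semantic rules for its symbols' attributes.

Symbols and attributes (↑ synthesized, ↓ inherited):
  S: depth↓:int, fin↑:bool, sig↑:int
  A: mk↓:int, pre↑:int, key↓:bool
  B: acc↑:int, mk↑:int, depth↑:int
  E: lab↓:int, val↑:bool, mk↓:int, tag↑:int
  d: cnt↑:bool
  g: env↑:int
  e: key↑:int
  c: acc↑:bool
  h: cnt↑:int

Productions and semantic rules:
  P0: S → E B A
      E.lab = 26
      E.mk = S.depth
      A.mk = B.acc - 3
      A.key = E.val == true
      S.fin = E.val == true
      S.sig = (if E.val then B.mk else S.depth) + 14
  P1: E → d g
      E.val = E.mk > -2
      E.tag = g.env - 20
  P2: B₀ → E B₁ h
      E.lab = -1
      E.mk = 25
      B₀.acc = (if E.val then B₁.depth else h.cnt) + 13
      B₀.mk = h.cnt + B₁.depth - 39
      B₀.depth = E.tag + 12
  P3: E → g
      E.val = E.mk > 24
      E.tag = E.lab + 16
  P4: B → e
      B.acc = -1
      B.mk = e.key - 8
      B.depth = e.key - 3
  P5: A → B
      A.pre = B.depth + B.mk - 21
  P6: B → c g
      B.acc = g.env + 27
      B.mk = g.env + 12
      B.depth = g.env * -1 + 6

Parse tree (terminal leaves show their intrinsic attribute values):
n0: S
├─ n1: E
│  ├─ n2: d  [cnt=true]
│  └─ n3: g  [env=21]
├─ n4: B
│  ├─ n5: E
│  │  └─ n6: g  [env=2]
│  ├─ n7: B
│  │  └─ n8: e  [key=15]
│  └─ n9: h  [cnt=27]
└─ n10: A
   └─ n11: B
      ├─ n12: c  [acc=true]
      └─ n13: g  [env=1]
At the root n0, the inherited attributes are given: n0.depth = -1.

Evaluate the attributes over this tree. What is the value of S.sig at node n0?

14

1. n0.depth = -1  [given at root]
2. n1.lab = 26  [26]
3. n1.mk = -1  [S.depth]
4. n2.cnt = true  [terminal]
5. n3.env = 21  [terminal]
6. n1.val = true  [E.mk > -2]
7. n1.tag = 1  [g.env - 20]
8. n5.lab = -1  [-1]
9. n5.mk = 25  [25]
10. n6.env = 2  [terminal]
11. n5.val = true  [E.mk > 24]
12. n5.tag = 15  [E.lab + 16]
13. n8.key = 15  [terminal]
14. n7.acc = -1  [-1]
15. n7.mk = 7  [e.key - 8]
16. n7.depth = 12  [e.key - 3]
17. n9.cnt = 27  [terminal]
18. n4.acc = 25  [(if E.val then B₁.depth else h.cnt) + 13]
19. n4.mk = 0  [h.cnt + B₁.depth - 39]
20. n4.depth = 27  [E.tag + 12]
21. n10.mk = 22  [B.acc - 3]
22. n10.key = true  [E.val == true]
23. n12.acc = true  [terminal]
24. n13.env = 1  [terminal]
25. n11.acc = 28  [g.env + 27]
26. n11.mk = 13  [g.env + 12]
27. n11.depth = 5  [g.env * -1 + 6]
28. n10.pre = -3  [B.depth + B.mk - 21]
29. n0.fin = true  [E.val == true]
30. n0.sig = 14  [(if E.val then B.mk else S.depth) + 14]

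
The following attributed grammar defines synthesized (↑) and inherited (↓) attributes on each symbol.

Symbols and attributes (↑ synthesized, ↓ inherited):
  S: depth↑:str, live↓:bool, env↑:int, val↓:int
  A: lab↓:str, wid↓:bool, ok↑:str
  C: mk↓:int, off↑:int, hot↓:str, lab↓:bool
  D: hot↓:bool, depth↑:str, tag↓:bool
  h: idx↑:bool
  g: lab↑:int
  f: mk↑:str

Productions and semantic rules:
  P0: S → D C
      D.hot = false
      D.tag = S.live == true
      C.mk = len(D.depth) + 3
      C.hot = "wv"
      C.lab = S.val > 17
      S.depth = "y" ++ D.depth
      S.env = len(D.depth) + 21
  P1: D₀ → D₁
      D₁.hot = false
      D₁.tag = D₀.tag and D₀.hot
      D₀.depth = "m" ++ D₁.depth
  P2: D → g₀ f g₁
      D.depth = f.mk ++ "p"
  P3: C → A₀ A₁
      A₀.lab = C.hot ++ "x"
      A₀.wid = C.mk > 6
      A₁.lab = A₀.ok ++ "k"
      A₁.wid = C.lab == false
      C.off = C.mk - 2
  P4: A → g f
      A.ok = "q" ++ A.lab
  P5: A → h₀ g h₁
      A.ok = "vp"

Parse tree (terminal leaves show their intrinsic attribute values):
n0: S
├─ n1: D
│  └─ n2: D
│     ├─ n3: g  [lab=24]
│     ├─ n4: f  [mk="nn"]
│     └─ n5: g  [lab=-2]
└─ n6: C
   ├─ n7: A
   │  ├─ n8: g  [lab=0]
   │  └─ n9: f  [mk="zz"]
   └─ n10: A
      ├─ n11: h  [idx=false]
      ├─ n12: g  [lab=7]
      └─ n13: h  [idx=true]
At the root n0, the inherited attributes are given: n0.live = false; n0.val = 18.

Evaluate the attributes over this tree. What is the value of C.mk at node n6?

7

1. n0.live = false  [given at root]
2. n0.val = 18  [given at root]
3. n1.hot = false  [false]
4. n1.tag = false  [S.live == true]
5. n2.hot = false  [false]
6. n2.tag = false  [D₀.tag and D₀.hot]
7. n3.lab = 24  [terminal]
8. n4.mk = "nn"  [terminal]
9. n5.lab = -2  [terminal]
10. n2.depth = "nnp"  [f.mk ++ "p"]
11. n1.depth = "mnnp"  ["m" ++ D₁.depth]
12. n6.mk = 7  [len(D.depth) + 3]
13. n6.hot = "wv"  ["wv"]
14. n6.lab = true  [S.val > 17]
15. n7.lab = "wvx"  [C.hot ++ "x"]
16. n7.wid = true  [C.mk > 6]
17. n8.lab = 0  [terminal]
18. n9.mk = "zz"  [terminal]
19. n7.ok = "qwvx"  ["q" ++ A.lab]
20. n10.lab = "qwvxk"  [A₀.ok ++ "k"]
21. n10.wid = false  [C.lab == false]
22. n11.idx = false  [terminal]
23. n12.lab = 7  [terminal]
24. n13.idx = true  [terminal]
25. n10.ok = "vp"  ["vp"]
26. n6.off = 5  [C.mk - 2]
27. n0.depth = "ymnnp"  ["y" ++ D.depth]
28. n0.env = 25  [len(D.depth) + 21]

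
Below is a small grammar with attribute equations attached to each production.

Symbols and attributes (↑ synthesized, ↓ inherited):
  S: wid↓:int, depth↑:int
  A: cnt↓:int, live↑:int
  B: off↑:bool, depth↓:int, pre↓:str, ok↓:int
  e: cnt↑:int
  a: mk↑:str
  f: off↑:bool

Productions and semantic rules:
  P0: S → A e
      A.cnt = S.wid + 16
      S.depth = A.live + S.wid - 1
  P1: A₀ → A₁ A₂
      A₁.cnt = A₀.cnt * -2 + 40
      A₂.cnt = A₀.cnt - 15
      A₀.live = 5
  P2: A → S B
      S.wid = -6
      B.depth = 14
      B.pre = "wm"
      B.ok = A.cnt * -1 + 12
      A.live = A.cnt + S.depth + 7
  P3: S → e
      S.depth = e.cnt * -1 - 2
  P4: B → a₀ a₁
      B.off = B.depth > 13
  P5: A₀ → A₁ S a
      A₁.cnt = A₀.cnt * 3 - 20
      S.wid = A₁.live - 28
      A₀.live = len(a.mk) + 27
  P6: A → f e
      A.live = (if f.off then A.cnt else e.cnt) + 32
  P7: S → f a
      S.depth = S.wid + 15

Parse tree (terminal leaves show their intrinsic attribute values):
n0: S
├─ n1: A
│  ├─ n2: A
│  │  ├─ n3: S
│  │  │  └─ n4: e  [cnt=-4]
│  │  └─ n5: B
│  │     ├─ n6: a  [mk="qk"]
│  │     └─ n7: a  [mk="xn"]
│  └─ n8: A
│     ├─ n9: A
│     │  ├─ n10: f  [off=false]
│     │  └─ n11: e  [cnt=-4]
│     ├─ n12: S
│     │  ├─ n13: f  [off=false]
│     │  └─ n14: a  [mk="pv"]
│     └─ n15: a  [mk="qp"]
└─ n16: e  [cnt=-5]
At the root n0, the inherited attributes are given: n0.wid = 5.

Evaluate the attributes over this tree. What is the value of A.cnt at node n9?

-2

1. n0.wid = 5  [given at root]
2. n1.cnt = 21  [S.wid + 16]
3. n2.cnt = -2  [A₀.cnt * -2 + 40]
4. n3.wid = -6  [-6]
5. n4.cnt = -4  [terminal]
6. n3.depth = 2  [e.cnt * -1 - 2]
7. n5.depth = 14  [14]
8. n5.pre = "wm"  ["wm"]
9. n5.ok = 14  [A.cnt * -1 + 12]
10. n6.mk = "qk"  [terminal]
11. n7.mk = "xn"  [terminal]
12. n5.off = true  [B.depth > 13]
13. n2.live = 7  [A.cnt + S.depth + 7]
14. n8.cnt = 6  [A₀.cnt - 15]
15. n9.cnt = -2  [A₀.cnt * 3 - 20]
16. n10.off = false  [terminal]
17. n11.cnt = -4  [terminal]
18. n9.live = 28  [(if f.off then A.cnt else e.cnt) + 32]
19. n12.wid = 0  [A₁.live - 28]
20. n13.off = false  [terminal]
21. n14.mk = "pv"  [terminal]
22. n12.depth = 15  [S.wid + 15]
23. n15.mk = "qp"  [terminal]
24. n8.live = 29  [len(a.mk) + 27]
25. n1.live = 5  [5]
26. n16.cnt = -5  [terminal]
27. n0.depth = 9  [A.live + S.wid - 1]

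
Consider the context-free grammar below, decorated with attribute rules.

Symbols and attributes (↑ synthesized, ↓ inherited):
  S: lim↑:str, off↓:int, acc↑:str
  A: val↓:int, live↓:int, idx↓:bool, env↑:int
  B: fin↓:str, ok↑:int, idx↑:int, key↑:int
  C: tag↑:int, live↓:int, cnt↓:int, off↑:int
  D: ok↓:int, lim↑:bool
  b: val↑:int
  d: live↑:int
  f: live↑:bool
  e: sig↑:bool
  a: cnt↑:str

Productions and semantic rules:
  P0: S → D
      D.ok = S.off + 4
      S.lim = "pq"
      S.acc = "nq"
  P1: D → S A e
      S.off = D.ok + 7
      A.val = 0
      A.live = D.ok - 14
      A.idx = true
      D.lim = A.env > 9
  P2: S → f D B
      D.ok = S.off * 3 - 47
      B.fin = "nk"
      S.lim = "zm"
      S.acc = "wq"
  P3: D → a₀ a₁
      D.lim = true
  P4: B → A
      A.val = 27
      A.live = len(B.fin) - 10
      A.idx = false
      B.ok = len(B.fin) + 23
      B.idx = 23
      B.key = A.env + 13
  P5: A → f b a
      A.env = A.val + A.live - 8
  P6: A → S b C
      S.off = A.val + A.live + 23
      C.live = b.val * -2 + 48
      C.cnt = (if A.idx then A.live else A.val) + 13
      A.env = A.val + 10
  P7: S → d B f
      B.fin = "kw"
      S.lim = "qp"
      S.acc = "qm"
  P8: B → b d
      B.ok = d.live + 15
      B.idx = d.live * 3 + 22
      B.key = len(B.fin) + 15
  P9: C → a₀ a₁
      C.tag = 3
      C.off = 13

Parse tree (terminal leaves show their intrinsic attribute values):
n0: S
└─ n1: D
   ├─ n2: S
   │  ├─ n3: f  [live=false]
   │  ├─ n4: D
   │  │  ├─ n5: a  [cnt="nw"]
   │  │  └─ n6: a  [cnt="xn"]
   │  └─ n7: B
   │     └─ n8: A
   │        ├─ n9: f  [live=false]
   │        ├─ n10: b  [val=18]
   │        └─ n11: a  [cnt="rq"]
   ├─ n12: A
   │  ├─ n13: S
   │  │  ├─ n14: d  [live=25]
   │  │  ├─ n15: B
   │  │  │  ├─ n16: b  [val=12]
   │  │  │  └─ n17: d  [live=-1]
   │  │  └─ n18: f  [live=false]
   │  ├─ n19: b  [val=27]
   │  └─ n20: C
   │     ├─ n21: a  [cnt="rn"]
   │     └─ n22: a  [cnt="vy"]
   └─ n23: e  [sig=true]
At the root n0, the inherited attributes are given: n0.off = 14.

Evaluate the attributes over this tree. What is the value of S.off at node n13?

27

1. n0.off = 14  [given at root]
2. n1.ok = 18  [S.off + 4]
3. n2.off = 25  [D.ok + 7]
4. n3.live = false  [terminal]
5. n4.ok = 28  [S.off * 3 - 47]
6. n5.cnt = "nw"  [terminal]
7. n6.cnt = "xn"  [terminal]
8. n4.lim = true  [true]
9. n7.fin = "nk"  ["nk"]
10. n8.val = 27  [27]
11. n8.live = -8  [len(B.fin) - 10]
12. n8.idx = false  [false]
13. n9.live = false  [terminal]
14. n10.val = 18  [terminal]
15. n11.cnt = "rq"  [terminal]
16. n8.env = 11  [A.val + A.live - 8]
17. n7.ok = 25  [len(B.fin) + 23]
18. n7.idx = 23  [23]
19. n7.key = 24  [A.env + 13]
20. n2.lim = "zm"  ["zm"]
21. n2.acc = "wq"  ["wq"]
22. n12.val = 0  [0]
23. n12.live = 4  [D.ok - 14]
24. n12.idx = true  [true]
25. n13.off = 27  [A.val + A.live + 23]
26. n14.live = 25  [terminal]
27. n15.fin = "kw"  ["kw"]
28. n16.val = 12  [terminal]
29. n17.live = -1  [terminal]
30. n15.ok = 14  [d.live + 15]
31. n15.idx = 19  [d.live * 3 + 22]
32. n15.key = 17  [len(B.fin) + 15]
33. n18.live = false  [terminal]
34. n13.lim = "qp"  ["qp"]
35. n13.acc = "qm"  ["qm"]
36. n19.val = 27  [terminal]
37. n20.live = -6  [b.val * -2 + 48]
38. n20.cnt = 17  [(if A.idx then A.live else A.val) + 13]
39. n21.cnt = "rn"  [terminal]
40. n22.cnt = "vy"  [terminal]
41. n20.tag = 3  [3]
42. n20.off = 13  [13]
43. n12.env = 10  [A.val + 10]
44. n23.sig = true  [terminal]
45. n1.lim = true  [A.env > 9]
46. n0.lim = "pq"  ["pq"]
47. n0.acc = "nq"  ["nq"]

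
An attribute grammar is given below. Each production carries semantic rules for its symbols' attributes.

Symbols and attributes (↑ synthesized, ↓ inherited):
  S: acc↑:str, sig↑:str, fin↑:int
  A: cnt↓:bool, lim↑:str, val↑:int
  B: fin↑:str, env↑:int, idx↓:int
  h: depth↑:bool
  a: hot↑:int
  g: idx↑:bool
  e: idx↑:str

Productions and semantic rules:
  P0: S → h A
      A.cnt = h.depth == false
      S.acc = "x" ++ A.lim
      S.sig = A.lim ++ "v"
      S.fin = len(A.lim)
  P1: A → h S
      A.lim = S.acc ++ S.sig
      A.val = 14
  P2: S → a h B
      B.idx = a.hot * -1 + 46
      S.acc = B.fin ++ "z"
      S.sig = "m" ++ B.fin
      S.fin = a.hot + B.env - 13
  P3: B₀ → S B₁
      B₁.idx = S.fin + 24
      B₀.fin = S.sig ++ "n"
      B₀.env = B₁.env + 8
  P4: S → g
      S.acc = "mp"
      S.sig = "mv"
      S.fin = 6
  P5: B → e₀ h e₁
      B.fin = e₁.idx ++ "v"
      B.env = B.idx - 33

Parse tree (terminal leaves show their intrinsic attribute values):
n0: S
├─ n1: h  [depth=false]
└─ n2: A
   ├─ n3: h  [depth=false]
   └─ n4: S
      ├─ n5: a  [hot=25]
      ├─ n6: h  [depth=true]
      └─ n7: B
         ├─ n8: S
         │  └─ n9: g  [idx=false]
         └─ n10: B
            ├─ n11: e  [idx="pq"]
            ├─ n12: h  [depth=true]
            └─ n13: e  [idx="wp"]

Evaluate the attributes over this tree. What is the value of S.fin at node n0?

8

1. n1.depth = false  [terminal]
2. n2.cnt = true  [h.depth == false]
3. n3.depth = false  [terminal]
4. n5.hot = 25  [terminal]
5. n6.depth = true  [terminal]
6. n7.idx = 21  [a.hot * -1 + 46]
7. n9.idx = false  [terminal]
8. n8.acc = "mp"  ["mp"]
9. n8.sig = "mv"  ["mv"]
10. n8.fin = 6  [6]
11. n10.idx = 30  [S.fin + 24]
12. n11.idx = "pq"  [terminal]
13. n12.depth = true  [terminal]
14. n13.idx = "wp"  [terminal]
15. n10.fin = "wpv"  [e₁.idx ++ "v"]
16. n10.env = -3  [B.idx - 33]
17. n7.fin = "mvn"  [S.sig ++ "n"]
18. n7.env = 5  [B₁.env + 8]
19. n4.acc = "mvnz"  [B.fin ++ "z"]
20. n4.sig = "mmvn"  ["m" ++ B.fin]
21. n4.fin = 17  [a.hot + B.env - 13]
22. n2.lim = "mvnzmmvn"  [S.acc ++ S.sig]
23. n2.val = 14  [14]
24. n0.acc = "xmvnzmmvn"  ["x" ++ A.lim]
25. n0.sig = "mvnzmmvnv"  [A.lim ++ "v"]
26. n0.fin = 8  [len(A.lim)]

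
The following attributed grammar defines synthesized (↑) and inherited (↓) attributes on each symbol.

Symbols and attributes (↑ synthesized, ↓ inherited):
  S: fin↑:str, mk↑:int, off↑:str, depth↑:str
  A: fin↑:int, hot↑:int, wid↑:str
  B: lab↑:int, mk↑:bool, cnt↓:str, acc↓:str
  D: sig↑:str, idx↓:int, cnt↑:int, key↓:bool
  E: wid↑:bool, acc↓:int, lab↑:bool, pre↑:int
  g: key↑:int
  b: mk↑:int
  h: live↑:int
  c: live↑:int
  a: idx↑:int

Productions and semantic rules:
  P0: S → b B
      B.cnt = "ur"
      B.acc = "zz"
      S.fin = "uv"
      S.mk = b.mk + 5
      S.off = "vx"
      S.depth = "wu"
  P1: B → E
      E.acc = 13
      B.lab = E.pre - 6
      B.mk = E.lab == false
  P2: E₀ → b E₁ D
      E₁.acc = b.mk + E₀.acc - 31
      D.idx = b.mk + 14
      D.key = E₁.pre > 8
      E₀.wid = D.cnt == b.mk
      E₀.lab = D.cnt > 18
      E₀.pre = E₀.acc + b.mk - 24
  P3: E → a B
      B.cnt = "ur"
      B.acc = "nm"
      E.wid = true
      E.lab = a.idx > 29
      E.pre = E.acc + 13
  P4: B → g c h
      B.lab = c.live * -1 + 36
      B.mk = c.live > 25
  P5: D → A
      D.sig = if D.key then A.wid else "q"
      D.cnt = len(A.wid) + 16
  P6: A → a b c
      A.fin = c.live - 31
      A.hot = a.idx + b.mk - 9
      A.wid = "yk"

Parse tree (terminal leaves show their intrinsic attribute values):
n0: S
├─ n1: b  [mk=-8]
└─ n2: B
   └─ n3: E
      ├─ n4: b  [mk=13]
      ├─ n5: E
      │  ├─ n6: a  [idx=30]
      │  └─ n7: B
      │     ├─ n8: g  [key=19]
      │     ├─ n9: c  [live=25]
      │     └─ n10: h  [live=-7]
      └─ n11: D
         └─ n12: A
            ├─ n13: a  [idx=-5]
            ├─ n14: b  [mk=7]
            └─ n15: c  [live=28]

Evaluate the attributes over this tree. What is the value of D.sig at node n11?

"q"

1. n1.mk = -8  [terminal]
2. n2.cnt = "ur"  ["ur"]
3. n2.acc = "zz"  ["zz"]
4. n3.acc = 13  [13]
5. n4.mk = 13  [terminal]
6. n5.acc = -5  [b.mk + E₀.acc - 31]
7. n6.idx = 30  [terminal]
8. n7.cnt = "ur"  ["ur"]
9. n7.acc = "nm"  ["nm"]
10. n8.key = 19  [terminal]
11. n9.live = 25  [terminal]
12. n10.live = -7  [terminal]
13. n7.lab = 11  [c.live * -1 + 36]
14. n7.mk = false  [c.live > 25]
15. n5.wid = true  [true]
16. n5.lab = true  [a.idx > 29]
17. n5.pre = 8  [E.acc + 13]
18. n11.idx = 27  [b.mk + 14]
19. n11.key = false  [E₁.pre > 8]
20. n13.idx = -5  [terminal]
21. n14.mk = 7  [terminal]
22. n15.live = 28  [terminal]
23. n12.fin = -3  [c.live - 31]
24. n12.hot = -7  [a.idx + b.mk - 9]
25. n12.wid = "yk"  ["yk"]
26. n11.sig = "q"  [if D.key then A.wid else "q"]
27. n11.cnt = 18  [len(A.wid) + 16]
28. n3.wid = false  [D.cnt == b.mk]
29. n3.lab = false  [D.cnt > 18]
30. n3.pre = 2  [E₀.acc + b.mk - 24]
31. n2.lab = -4  [E.pre - 6]
32. n2.mk = true  [E.lab == false]
33. n0.fin = "uv"  ["uv"]
34. n0.mk = -3  [b.mk + 5]
35. n0.off = "vx"  ["vx"]
36. n0.depth = "wu"  ["wu"]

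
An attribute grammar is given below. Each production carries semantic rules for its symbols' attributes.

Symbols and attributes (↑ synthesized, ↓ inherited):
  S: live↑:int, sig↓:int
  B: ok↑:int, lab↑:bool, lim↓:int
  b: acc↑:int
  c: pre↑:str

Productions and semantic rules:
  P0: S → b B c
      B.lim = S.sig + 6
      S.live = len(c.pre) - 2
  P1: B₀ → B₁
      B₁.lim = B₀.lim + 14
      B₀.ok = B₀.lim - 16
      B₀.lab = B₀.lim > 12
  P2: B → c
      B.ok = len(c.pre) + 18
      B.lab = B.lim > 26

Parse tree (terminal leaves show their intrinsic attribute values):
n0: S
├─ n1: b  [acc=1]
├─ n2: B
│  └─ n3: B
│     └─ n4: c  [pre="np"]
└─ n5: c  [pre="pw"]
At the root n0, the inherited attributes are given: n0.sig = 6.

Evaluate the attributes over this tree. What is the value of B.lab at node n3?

1. n0.sig = 6  [given at root]
2. n1.acc = 1  [terminal]
3. n2.lim = 12  [S.sig + 6]
4. n3.lim = 26  [B₀.lim + 14]
5. n4.pre = "np"  [terminal]
6. n3.ok = 20  [len(c.pre) + 18]
7. n3.lab = false  [B.lim > 26]
8. n2.ok = -4  [B₀.lim - 16]
9. n2.lab = false  [B₀.lim > 12]
10. n5.pre = "pw"  [terminal]
11. n0.live = 0  [len(c.pre) - 2]

false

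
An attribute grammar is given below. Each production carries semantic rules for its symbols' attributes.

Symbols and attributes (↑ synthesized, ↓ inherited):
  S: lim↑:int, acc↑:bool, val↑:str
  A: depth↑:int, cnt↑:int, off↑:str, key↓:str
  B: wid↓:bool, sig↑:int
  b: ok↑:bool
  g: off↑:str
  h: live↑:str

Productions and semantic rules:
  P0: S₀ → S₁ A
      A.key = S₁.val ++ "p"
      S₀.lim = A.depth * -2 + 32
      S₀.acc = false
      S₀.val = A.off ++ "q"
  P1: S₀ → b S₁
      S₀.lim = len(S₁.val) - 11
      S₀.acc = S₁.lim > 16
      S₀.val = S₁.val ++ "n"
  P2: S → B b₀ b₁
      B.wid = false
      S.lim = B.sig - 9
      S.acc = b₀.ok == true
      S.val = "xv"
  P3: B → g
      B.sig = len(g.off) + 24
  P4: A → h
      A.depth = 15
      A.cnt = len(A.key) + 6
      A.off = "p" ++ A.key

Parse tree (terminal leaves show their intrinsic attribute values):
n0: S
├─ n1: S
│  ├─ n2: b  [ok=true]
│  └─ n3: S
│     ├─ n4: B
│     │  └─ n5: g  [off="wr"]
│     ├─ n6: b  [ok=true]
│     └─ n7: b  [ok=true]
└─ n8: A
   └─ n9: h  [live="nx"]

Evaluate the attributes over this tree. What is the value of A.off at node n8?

1. n2.ok = true  [terminal]
2. n4.wid = false  [false]
3. n5.off = "wr"  [terminal]
4. n4.sig = 26  [len(g.off) + 24]
5. n6.ok = true  [terminal]
6. n7.ok = true  [terminal]
7. n3.lim = 17  [B.sig - 9]
8. n3.acc = true  [b₀.ok == true]
9. n3.val = "xv"  ["xv"]
10. n1.lim = -9  [len(S₁.val) - 11]
11. n1.acc = true  [S₁.lim > 16]
12. n1.val = "xvn"  [S₁.val ++ "n"]
13. n8.key = "xvnp"  [S₁.val ++ "p"]
14. n9.live = "nx"  [terminal]
15. n8.depth = 15  [15]
16. n8.cnt = 10  [len(A.key) + 6]
17. n8.off = "pxvnp"  ["p" ++ A.key]
18. n0.lim = 2  [A.depth * -2 + 32]
19. n0.acc = false  [false]
20. n0.val = "pxvnpq"  [A.off ++ "q"]

"pxvnp"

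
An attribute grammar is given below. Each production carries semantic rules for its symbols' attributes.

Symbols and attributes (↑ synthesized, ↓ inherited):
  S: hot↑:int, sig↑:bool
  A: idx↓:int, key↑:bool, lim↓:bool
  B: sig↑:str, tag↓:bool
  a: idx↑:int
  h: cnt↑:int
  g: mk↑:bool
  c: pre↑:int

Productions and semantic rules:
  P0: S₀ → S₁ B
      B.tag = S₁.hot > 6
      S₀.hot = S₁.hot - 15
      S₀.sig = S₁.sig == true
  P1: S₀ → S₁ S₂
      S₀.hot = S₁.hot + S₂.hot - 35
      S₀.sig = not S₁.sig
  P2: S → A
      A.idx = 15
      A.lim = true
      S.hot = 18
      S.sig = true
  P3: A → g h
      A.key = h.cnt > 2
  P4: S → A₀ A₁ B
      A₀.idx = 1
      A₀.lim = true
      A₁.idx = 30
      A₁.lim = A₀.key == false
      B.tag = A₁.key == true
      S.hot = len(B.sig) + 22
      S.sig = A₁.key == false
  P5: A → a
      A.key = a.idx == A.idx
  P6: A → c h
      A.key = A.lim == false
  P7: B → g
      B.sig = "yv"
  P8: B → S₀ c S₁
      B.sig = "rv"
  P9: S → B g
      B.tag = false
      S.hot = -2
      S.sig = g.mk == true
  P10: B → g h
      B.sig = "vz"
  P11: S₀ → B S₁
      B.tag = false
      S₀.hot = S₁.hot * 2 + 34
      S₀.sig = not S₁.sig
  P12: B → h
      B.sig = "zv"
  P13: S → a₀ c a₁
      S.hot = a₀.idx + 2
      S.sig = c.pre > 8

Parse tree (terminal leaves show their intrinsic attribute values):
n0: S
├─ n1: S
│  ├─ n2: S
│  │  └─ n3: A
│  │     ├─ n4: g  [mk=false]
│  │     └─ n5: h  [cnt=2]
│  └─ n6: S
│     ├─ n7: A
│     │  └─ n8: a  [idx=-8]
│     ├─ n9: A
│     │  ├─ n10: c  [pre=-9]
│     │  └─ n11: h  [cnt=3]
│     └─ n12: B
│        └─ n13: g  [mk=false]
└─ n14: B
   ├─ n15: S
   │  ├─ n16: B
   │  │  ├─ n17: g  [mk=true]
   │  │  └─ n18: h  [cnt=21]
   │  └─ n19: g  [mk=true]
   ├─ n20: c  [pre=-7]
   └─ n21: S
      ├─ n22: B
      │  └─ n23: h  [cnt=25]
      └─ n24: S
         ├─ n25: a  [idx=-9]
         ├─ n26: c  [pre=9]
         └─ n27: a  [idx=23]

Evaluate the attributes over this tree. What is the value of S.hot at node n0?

1. n3.idx = 15  [15]
2. n3.lim = true  [true]
3. n4.mk = false  [terminal]
4. n5.cnt = 2  [terminal]
5. n3.key = false  [h.cnt > 2]
6. n2.hot = 18  [18]
7. n2.sig = true  [true]
8. n7.idx = 1  [1]
9. n7.lim = true  [true]
10. n8.idx = -8  [terminal]
11. n7.key = false  [a.idx == A.idx]
12. n9.idx = 30  [30]
13. n9.lim = true  [A₀.key == false]
14. n10.pre = -9  [terminal]
15. n11.cnt = 3  [terminal]
16. n9.key = false  [A.lim == false]
17. n12.tag = false  [A₁.key == true]
18. n13.mk = false  [terminal]
19. n12.sig = "yv"  ["yv"]
20. n6.hot = 24  [len(B.sig) + 22]
21. n6.sig = true  [A₁.key == false]
22. n1.hot = 7  [S₁.hot + S₂.hot - 35]
23. n1.sig = false  [not S₁.sig]
24. n14.tag = true  [S₁.hot > 6]
25. n16.tag = false  [false]
26. n17.mk = true  [terminal]
27. n18.cnt = 21  [terminal]
28. n16.sig = "vz"  ["vz"]
29. n19.mk = true  [terminal]
30. n15.hot = -2  [-2]
31. n15.sig = true  [g.mk == true]
32. n20.pre = -7  [terminal]
33. n22.tag = false  [false]
34. n23.cnt = 25  [terminal]
35. n22.sig = "zv"  ["zv"]
36. n25.idx = -9  [terminal]
37. n26.pre = 9  [terminal]
38. n27.idx = 23  [terminal]
39. n24.hot = -7  [a₀.idx + 2]
40. n24.sig = true  [c.pre > 8]
41. n21.hot = 20  [S₁.hot * 2 + 34]
42. n21.sig = false  [not S₁.sig]
43. n14.sig = "rv"  ["rv"]
44. n0.hot = -8  [S₁.hot - 15]
45. n0.sig = false  [S₁.sig == true]

-8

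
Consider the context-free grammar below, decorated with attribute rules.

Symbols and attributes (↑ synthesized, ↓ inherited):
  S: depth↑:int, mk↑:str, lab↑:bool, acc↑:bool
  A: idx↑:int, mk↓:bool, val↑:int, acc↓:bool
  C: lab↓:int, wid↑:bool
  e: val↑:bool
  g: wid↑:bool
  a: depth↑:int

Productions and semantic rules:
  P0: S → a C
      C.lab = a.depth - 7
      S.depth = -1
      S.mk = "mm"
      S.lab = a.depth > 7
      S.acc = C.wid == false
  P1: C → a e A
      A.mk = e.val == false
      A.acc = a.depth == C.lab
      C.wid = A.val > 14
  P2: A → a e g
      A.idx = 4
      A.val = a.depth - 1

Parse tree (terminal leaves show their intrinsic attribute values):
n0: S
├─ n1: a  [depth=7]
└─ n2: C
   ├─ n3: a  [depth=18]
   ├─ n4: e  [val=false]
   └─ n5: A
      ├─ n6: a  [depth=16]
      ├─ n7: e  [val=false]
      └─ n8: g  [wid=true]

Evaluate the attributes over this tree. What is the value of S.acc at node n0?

false

1. n1.depth = 7  [terminal]
2. n2.lab = 0  [a.depth - 7]
3. n3.depth = 18  [terminal]
4. n4.val = false  [terminal]
5. n5.mk = true  [e.val == false]
6. n5.acc = false  [a.depth == C.lab]
7. n6.depth = 16  [terminal]
8. n7.val = false  [terminal]
9. n8.wid = true  [terminal]
10. n5.idx = 4  [4]
11. n5.val = 15  [a.depth - 1]
12. n2.wid = true  [A.val > 14]
13. n0.depth = -1  [-1]
14. n0.mk = "mm"  ["mm"]
15. n0.lab = false  [a.depth > 7]
16. n0.acc = false  [C.wid == false]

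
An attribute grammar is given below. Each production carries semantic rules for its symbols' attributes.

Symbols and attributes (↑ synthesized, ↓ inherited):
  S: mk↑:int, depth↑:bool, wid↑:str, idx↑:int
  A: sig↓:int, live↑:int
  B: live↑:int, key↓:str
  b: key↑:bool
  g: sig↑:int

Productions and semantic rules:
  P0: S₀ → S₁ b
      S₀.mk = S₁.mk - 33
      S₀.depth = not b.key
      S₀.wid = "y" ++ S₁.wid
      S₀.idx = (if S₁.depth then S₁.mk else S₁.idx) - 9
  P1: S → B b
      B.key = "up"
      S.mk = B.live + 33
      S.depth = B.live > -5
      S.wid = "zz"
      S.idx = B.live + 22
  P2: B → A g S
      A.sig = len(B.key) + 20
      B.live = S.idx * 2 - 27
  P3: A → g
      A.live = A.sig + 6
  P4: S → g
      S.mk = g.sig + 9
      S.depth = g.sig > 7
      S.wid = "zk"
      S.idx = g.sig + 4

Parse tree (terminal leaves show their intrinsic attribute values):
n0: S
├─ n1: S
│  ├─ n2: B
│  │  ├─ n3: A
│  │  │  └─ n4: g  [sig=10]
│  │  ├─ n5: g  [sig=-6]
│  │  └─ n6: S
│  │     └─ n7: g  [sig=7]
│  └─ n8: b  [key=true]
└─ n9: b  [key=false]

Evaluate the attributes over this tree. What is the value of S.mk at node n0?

1. n2.key = "up"  ["up"]
2. n3.sig = 22  [len(B.key) + 20]
3. n4.sig = 10  [terminal]
4. n3.live = 28  [A.sig + 6]
5. n5.sig = -6  [terminal]
6. n7.sig = 7  [terminal]
7. n6.mk = 16  [g.sig + 9]
8. n6.depth = false  [g.sig > 7]
9. n6.wid = "zk"  ["zk"]
10. n6.idx = 11  [g.sig + 4]
11. n2.live = -5  [S.idx * 2 - 27]
12. n8.key = true  [terminal]
13. n1.mk = 28  [B.live + 33]
14. n1.depth = false  [B.live > -5]
15. n1.wid = "zz"  ["zz"]
16. n1.idx = 17  [B.live + 22]
17. n9.key = false  [terminal]
18. n0.mk = -5  [S₁.mk - 33]
19. n0.depth = true  [not b.key]
20. n0.wid = "yzz"  ["y" ++ S₁.wid]
21. n0.idx = 8  [(if S₁.depth then S₁.mk else S₁.idx) - 9]

-5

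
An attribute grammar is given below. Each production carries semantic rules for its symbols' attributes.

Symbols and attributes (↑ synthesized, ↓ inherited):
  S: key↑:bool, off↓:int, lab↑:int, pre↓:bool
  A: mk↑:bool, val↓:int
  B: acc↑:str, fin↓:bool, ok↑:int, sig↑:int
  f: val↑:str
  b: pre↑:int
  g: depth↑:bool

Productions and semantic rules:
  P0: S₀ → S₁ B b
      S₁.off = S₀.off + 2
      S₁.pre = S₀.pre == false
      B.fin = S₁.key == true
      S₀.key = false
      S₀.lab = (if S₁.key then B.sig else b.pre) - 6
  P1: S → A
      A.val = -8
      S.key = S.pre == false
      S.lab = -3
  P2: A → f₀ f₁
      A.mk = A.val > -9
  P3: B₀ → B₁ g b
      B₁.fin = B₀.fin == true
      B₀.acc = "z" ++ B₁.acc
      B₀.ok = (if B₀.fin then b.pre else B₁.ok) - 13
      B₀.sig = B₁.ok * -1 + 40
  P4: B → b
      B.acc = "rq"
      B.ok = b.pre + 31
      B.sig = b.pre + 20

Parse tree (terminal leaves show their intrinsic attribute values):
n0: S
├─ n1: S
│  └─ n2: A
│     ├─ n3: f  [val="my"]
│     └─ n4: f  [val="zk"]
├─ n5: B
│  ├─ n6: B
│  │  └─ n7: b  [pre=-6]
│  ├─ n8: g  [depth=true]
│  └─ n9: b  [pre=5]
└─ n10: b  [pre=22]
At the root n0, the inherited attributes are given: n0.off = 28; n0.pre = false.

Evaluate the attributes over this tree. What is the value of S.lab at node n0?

1. n0.off = 28  [given at root]
2. n0.pre = false  [given at root]
3. n1.off = 30  [S₀.off + 2]
4. n1.pre = true  [S₀.pre == false]
5. n2.val = -8  [-8]
6. n3.val = "my"  [terminal]
7. n4.val = "zk"  [terminal]
8. n2.mk = true  [A.val > -9]
9. n1.key = false  [S.pre == false]
10. n1.lab = -3  [-3]
11. n5.fin = false  [S₁.key == true]
12. n6.fin = false  [B₀.fin == true]
13. n7.pre = -6  [terminal]
14. n6.acc = "rq"  ["rq"]
15. n6.ok = 25  [b.pre + 31]
16. n6.sig = 14  [b.pre + 20]
17. n8.depth = true  [terminal]
18. n9.pre = 5  [terminal]
19. n5.acc = "zrq"  ["z" ++ B₁.acc]
20. n5.ok = 12  [(if B₀.fin then b.pre else B₁.ok) - 13]
21. n5.sig = 15  [B₁.ok * -1 + 40]
22. n10.pre = 22  [terminal]
23. n0.key = false  [false]
24. n0.lab = 16  [(if S₁.key then B.sig else b.pre) - 6]

16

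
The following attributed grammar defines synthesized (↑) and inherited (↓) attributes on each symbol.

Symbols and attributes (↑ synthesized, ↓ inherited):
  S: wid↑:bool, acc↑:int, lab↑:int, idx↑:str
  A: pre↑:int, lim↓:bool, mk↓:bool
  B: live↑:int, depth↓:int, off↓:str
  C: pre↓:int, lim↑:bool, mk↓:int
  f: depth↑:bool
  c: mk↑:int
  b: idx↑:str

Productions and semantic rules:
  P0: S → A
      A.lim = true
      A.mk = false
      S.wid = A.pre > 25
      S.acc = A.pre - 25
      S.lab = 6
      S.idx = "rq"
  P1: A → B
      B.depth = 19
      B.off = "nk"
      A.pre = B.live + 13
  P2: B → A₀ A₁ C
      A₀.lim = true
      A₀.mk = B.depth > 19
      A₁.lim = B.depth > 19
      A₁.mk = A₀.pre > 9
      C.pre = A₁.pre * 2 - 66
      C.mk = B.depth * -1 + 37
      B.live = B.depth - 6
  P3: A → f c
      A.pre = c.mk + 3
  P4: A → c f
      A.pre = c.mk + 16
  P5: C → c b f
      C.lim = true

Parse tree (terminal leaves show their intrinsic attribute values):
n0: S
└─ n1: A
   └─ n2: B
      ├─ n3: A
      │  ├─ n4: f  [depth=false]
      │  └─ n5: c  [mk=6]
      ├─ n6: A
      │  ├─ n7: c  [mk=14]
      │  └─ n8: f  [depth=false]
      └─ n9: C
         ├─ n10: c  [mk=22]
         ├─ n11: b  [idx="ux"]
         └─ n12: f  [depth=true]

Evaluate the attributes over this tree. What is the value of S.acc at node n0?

1. n1.lim = true  [true]
2. n1.mk = false  [false]
3. n2.depth = 19  [19]
4. n2.off = "nk"  ["nk"]
5. n3.lim = true  [true]
6. n3.mk = false  [B.depth > 19]
7. n4.depth = false  [terminal]
8. n5.mk = 6  [terminal]
9. n3.pre = 9  [c.mk + 3]
10. n6.lim = false  [B.depth > 19]
11. n6.mk = false  [A₀.pre > 9]
12. n7.mk = 14  [terminal]
13. n8.depth = false  [terminal]
14. n6.pre = 30  [c.mk + 16]
15. n9.pre = -6  [A₁.pre * 2 - 66]
16. n9.mk = 18  [B.depth * -1 + 37]
17. n10.mk = 22  [terminal]
18. n11.idx = "ux"  [terminal]
19. n12.depth = true  [terminal]
20. n9.lim = true  [true]
21. n2.live = 13  [B.depth - 6]
22. n1.pre = 26  [B.live + 13]
23. n0.wid = true  [A.pre > 25]
24. n0.acc = 1  [A.pre - 25]
25. n0.lab = 6  [6]
26. n0.idx = "rq"  ["rq"]

1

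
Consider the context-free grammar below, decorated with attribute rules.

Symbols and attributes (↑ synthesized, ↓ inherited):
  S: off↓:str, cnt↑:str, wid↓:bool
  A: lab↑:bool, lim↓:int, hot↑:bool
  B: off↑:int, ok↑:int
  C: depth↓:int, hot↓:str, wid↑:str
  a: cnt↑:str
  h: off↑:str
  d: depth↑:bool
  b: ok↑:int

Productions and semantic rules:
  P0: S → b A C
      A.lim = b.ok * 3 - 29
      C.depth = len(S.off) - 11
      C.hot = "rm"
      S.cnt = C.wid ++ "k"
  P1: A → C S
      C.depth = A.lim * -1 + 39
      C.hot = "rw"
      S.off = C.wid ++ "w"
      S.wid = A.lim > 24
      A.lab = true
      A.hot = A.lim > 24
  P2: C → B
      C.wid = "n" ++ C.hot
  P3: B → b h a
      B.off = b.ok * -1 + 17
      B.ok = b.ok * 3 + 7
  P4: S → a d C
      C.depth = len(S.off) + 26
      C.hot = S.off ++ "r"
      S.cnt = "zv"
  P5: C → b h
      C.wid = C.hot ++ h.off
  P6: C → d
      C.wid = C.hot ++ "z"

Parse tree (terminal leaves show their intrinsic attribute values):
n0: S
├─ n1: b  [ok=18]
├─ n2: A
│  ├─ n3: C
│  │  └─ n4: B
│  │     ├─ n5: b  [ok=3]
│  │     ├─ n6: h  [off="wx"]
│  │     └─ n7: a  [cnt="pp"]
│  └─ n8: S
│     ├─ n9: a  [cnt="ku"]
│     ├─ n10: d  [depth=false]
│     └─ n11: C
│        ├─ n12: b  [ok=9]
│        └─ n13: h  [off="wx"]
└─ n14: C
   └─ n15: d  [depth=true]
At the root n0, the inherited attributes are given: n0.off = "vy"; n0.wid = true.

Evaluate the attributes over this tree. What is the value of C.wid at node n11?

1. n0.off = "vy"  [given at root]
2. n0.wid = true  [given at root]
3. n1.ok = 18  [terminal]
4. n2.lim = 25  [b.ok * 3 - 29]
5. n3.depth = 14  [A.lim * -1 + 39]
6. n3.hot = "rw"  ["rw"]
7. n5.ok = 3  [terminal]
8. n6.off = "wx"  [terminal]
9. n7.cnt = "pp"  [terminal]
10. n4.off = 14  [b.ok * -1 + 17]
11. n4.ok = 16  [b.ok * 3 + 7]
12. n3.wid = "nrw"  ["n" ++ C.hot]
13. n8.off = "nrww"  [C.wid ++ "w"]
14. n8.wid = true  [A.lim > 24]
15. n9.cnt = "ku"  [terminal]
16. n10.depth = false  [terminal]
17. n11.depth = 30  [len(S.off) + 26]
18. n11.hot = "nrwwr"  [S.off ++ "r"]
19. n12.ok = 9  [terminal]
20. n13.off = "wx"  [terminal]
21. n11.wid = "nrwwrwx"  [C.hot ++ h.off]
22. n8.cnt = "zv"  ["zv"]
23. n2.lab = true  [true]
24. n2.hot = true  [A.lim > 24]
25. n14.depth = -9  [len(S.off) - 11]
26. n14.hot = "rm"  ["rm"]
27. n15.depth = true  [terminal]
28. n14.wid = "rmz"  [C.hot ++ "z"]
29. n0.cnt = "rmzk"  [C.wid ++ "k"]

"nrwwrwx"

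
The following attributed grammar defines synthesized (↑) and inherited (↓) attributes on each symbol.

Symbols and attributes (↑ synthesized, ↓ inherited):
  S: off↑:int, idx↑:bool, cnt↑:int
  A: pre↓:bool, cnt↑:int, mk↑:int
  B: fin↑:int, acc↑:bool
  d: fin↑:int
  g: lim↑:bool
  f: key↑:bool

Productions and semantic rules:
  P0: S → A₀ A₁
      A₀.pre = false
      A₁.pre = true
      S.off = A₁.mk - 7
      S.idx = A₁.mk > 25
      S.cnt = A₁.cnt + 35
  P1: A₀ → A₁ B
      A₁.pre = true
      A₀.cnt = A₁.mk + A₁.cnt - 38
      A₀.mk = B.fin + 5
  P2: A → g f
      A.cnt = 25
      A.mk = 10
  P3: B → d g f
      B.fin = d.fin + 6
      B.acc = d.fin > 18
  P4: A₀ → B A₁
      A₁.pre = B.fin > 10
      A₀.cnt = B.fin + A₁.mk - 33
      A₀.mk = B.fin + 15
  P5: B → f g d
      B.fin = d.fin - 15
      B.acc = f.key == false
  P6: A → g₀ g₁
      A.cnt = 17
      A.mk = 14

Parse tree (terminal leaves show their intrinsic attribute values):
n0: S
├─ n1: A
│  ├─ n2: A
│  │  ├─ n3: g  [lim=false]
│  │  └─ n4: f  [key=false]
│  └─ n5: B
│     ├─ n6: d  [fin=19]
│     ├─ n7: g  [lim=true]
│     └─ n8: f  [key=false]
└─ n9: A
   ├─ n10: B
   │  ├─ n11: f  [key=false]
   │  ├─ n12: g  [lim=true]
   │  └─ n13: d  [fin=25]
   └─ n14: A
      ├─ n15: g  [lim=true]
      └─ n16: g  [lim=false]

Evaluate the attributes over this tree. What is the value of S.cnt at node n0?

1. n1.pre = false  [false]
2. n2.pre = true  [true]
3. n3.lim = false  [terminal]
4. n4.key = false  [terminal]
5. n2.cnt = 25  [25]
6. n2.mk = 10  [10]
7. n6.fin = 19  [terminal]
8. n7.lim = true  [terminal]
9. n8.key = false  [terminal]
10. n5.fin = 25  [d.fin + 6]
11. n5.acc = true  [d.fin > 18]
12. n1.cnt = -3  [A₁.mk + A₁.cnt - 38]
13. n1.mk = 30  [B.fin + 5]
14. n9.pre = true  [true]
15. n11.key = false  [terminal]
16. n12.lim = true  [terminal]
17. n13.fin = 25  [terminal]
18. n10.fin = 10  [d.fin - 15]
19. n10.acc = true  [f.key == false]
20. n14.pre = false  [B.fin > 10]
21. n15.lim = true  [terminal]
22. n16.lim = false  [terminal]
23. n14.cnt = 17  [17]
24. n14.mk = 14  [14]
25. n9.cnt = -9  [B.fin + A₁.mk - 33]
26. n9.mk = 25  [B.fin + 15]
27. n0.off = 18  [A₁.mk - 7]
28. n0.idx = false  [A₁.mk > 25]
29. n0.cnt = 26  [A₁.cnt + 35]

26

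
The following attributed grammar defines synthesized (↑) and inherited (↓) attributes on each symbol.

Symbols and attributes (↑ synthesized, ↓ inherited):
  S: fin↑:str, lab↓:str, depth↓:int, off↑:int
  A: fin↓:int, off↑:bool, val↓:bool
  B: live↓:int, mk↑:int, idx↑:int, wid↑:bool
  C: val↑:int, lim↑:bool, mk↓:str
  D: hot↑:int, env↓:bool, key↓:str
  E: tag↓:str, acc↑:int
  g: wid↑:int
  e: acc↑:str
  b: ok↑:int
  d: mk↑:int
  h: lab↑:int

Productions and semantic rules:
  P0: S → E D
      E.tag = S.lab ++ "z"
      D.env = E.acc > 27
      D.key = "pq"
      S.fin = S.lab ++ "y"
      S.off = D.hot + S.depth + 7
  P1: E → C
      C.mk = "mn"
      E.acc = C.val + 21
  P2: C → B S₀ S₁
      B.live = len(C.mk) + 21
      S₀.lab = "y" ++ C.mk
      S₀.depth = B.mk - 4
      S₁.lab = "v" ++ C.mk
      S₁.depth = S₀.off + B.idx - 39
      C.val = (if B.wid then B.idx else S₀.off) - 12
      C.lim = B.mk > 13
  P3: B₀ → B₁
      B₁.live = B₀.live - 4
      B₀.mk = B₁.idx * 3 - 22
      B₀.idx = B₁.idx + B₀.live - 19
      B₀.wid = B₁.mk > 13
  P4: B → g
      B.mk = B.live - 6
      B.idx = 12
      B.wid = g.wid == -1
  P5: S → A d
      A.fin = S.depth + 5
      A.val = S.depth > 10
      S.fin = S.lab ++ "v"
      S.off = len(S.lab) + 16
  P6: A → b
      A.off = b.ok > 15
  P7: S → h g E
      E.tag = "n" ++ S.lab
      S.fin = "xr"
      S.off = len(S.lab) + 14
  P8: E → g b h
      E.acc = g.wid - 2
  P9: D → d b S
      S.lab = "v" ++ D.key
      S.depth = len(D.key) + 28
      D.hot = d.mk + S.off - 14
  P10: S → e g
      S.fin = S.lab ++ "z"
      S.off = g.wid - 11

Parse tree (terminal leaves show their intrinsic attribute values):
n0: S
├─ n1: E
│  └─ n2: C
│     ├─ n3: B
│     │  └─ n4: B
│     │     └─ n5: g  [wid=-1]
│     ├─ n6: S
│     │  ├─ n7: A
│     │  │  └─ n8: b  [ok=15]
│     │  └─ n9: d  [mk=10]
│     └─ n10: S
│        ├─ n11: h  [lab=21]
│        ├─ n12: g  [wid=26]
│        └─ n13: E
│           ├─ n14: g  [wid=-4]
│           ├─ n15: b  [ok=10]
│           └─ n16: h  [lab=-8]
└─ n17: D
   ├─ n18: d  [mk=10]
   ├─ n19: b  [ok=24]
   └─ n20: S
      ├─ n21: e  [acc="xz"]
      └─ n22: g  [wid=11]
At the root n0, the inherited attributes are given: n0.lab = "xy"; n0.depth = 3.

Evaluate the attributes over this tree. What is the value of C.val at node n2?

1. n0.lab = "xy"  [given at root]
2. n0.depth = 3  [given at root]
3. n1.tag = "xyz"  [S.lab ++ "z"]
4. n2.mk = "mn"  ["mn"]
5. n3.live = 23  [len(C.mk) + 21]
6. n4.live = 19  [B₀.live - 4]
7. n5.wid = -1  [terminal]
8. n4.mk = 13  [B.live - 6]
9. n4.idx = 12  [12]
10. n4.wid = true  [g.wid == -1]
11. n3.mk = 14  [B₁.idx * 3 - 22]
12. n3.idx = 16  [B₁.idx + B₀.live - 19]
13. n3.wid = false  [B₁.mk > 13]
14. n6.lab = "ymn"  ["y" ++ C.mk]
15. n6.depth = 10  [B.mk - 4]
16. n7.fin = 15  [S.depth + 5]
17. n7.val = false  [S.depth > 10]
18. n8.ok = 15  [terminal]
19. n7.off = false  [b.ok > 15]
20. n9.mk = 10  [terminal]
21. n6.fin = "ymnv"  [S.lab ++ "v"]
22. n6.off = 19  [len(S.lab) + 16]
23. n10.lab = "vmn"  ["v" ++ C.mk]
24. n10.depth = -4  [S₀.off + B.idx - 39]
25. n11.lab = 21  [terminal]
26. n12.wid = 26  [terminal]
27. n13.tag = "nvmn"  ["n" ++ S.lab]
28. n14.wid = -4  [terminal]
29. n15.ok = 10  [terminal]
30. n16.lab = -8  [terminal]
31. n13.acc = -6  [g.wid - 2]
32. n10.fin = "xr"  ["xr"]
33. n10.off = 17  [len(S.lab) + 14]
34. n2.val = 7  [(if B.wid then B.idx else S₀.off) - 12]
35. n2.lim = true  [B.mk > 13]
36. n1.acc = 28  [C.val + 21]
37. n17.env = true  [E.acc > 27]
38. n17.key = "pq"  ["pq"]
39. n18.mk = 10  [terminal]
40. n19.ok = 24  [terminal]
41. n20.lab = "vpq"  ["v" ++ D.key]
42. n20.depth = 30  [len(D.key) + 28]
43. n21.acc = "xz"  [terminal]
44. n22.wid = 11  [terminal]
45. n20.fin = "vpqz"  [S.lab ++ "z"]
46. n20.off = 0  [g.wid - 11]
47. n17.hot = -4  [d.mk + S.off - 14]
48. n0.fin = "xyy"  [S.lab ++ "y"]
49. n0.off = 6  [D.hot + S.depth + 7]

7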